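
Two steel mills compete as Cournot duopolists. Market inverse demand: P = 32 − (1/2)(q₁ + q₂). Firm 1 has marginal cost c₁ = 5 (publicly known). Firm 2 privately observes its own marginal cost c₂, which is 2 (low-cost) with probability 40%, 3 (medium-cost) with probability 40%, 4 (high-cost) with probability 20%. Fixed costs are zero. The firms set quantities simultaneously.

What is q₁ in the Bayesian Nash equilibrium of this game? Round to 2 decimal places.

16.53

Type-c best response for Firm 2: q₂(c) = (32 − c) − q₁/2.
Firm 1 maximizes expected profit; its first-order condition is 32 − q₁ − (1/2)E[q₂] − 5 = 0.
Substituting E[q₂] and solving: E[c₂] = 2.8, so q₁ = (32 − 2·5 + 2.8)/(3/2) = 16.5333.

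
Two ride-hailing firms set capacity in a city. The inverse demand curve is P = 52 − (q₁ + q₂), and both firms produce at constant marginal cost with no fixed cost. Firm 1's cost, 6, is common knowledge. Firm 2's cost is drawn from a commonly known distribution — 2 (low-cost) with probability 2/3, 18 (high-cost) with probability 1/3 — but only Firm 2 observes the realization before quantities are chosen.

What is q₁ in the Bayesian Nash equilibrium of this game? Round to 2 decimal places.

15.78

Type-c best response for Firm 2: q₂(c) = (52 − c)/2 − q₁/2.
Firm 1 maximizes expected profit; its first-order condition is 52 − 2q₁ − E[q₂] − 6 = 0.
Substituting E[q₂] and solving: E[c₂] = 7.33333, so q₁ = (52 − 2·6 + 7.33333)/3 = 15.7778.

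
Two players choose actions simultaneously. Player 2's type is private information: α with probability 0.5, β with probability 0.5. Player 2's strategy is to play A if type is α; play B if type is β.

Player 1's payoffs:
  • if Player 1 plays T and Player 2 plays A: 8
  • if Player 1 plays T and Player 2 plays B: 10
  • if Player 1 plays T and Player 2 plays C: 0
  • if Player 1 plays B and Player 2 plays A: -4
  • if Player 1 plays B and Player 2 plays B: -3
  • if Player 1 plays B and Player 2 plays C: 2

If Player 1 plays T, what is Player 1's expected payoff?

9

E[T] = 0.5·8 + 0.5·10 = 4 + 5 = 9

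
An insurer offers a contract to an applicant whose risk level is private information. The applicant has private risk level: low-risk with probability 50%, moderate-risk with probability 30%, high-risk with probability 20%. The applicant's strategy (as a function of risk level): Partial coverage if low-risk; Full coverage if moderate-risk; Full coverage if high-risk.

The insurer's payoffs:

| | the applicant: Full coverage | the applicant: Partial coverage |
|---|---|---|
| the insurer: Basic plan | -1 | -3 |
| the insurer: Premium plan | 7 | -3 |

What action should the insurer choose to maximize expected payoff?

Premium plan

E[Basic plan] = 0.5·(-3) + 0.3·(-1) + 0.2·(-1) = -2
E[Premium plan] = 0.5·(-3) + 0.3·(7) + 0.2·(7) = 2
Best response: Premium plan (2 is the largest).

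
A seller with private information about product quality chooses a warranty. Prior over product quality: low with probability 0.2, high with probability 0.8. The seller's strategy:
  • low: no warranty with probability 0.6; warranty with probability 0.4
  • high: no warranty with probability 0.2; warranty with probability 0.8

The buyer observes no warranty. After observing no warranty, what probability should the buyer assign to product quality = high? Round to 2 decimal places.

P(no warranty) = 0.2·0.6 + 0.8·0.2 = 0.28
P(high | no warranty) = (0.8·0.2) / 0.28 = 0.16 / 0.28 = 0.571429

0.57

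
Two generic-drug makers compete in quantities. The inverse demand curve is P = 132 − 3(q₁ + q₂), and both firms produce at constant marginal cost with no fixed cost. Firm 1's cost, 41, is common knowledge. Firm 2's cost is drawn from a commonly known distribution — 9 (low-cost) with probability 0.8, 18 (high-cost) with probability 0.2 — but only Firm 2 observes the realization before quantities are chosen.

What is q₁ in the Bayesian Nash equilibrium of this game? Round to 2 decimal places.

6.76

Each type of Firm 2 best-responds to q₁; Firm 1 best-responds to the expected q₂ over Firm 2's types.
Firm 2 with cost c maximizes (132 − 3(q₁+q₂) − c)·q₂, giving q₂(c) = (132 − c − 3q₁)/6.
E[c₂] = 0.8·9 + 0.2·18 = 10.8
Firm 1's FOC against E[q₂] yields q₁ = (132 − 2·41 + E[c₂])/9 = (132 − 82 + 10.8)/9 = 6.75556.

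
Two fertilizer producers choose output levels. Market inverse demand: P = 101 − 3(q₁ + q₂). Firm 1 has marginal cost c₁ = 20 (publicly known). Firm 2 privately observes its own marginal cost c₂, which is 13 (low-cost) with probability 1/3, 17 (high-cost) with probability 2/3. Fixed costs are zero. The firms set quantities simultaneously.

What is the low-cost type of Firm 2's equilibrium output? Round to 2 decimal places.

Type-c best response for Firm 2: q₂(c) = (101 − c)/6 − q₁/2.
Firm 1 maximizes expected profit; its first-order condition is 101 − 6q₁ − 3E[q₂] − 20 = 0.
Substituting E[q₂] and solving: E[c₂] = 15.6667, so q₁ = (101 − 2·20 + 15.6667)/9 = 8.51852.
q₂(low-cost) = (101 − 13 − 3·8.51852)/6 = 10.4074.

10.41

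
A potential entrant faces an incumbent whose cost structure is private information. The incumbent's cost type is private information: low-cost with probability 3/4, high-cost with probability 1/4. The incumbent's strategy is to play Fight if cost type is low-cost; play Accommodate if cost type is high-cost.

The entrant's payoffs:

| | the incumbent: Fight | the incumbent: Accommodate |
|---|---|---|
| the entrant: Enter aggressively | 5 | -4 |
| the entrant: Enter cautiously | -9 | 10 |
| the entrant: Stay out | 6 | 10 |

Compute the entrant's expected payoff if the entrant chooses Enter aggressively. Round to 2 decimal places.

E[Enter aggressively] = 3/4·5 + 1/4·(-4) = 15/4 + (-1) = 11/4

2.75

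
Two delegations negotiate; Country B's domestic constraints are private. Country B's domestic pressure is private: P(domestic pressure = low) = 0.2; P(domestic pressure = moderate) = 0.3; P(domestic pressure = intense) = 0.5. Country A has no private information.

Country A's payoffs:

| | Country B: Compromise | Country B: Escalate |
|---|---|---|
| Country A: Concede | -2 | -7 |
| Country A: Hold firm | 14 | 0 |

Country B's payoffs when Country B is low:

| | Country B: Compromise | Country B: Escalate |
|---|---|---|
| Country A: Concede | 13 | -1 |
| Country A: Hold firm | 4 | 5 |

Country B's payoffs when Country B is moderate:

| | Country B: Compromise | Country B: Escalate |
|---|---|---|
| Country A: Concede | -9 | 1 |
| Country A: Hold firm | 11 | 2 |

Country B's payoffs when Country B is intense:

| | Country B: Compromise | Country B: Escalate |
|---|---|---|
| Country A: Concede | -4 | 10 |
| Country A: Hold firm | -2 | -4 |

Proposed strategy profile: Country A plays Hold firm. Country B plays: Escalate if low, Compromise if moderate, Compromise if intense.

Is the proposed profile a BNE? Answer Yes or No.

Yes

Country A plays Hold firm: E[Hold firm] = 0.2·(0) + 0.3·(14) + 0.5·(14) = 11.2; E[Concede] = -3. Best-responding. ✓
Country B (domestic pressure low), facing Hold firm: Compromise gives 4, Escalate gives 5. Proposed Escalate is best. ✓
Country B (domestic pressure moderate), facing Hold firm: Compromise gives 11, Escalate gives 2. Proposed Compromise is best. ✓
Country B (domestic pressure intense), facing Hold firm: Compromise gives -2, Escalate gives -4. Proposed Compromise is best. ✓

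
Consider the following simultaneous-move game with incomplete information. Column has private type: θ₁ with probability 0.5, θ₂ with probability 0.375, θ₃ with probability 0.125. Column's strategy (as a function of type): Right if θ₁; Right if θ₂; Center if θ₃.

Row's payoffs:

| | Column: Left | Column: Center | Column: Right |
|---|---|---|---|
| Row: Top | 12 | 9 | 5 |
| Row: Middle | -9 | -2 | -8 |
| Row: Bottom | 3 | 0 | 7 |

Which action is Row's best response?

Bottom

E[Top] = 0.5·(5) + 0.375·(5) + 0.125·(9) = 5.5
E[Middle] = 0.5·(-8) + 0.375·(-8) + 0.125·(-2) = -7.25
E[Bottom] = 0.5·(7) + 0.375·(7) + 0.125·(0) = 6.125
Best response: Bottom (6.125 is the largest).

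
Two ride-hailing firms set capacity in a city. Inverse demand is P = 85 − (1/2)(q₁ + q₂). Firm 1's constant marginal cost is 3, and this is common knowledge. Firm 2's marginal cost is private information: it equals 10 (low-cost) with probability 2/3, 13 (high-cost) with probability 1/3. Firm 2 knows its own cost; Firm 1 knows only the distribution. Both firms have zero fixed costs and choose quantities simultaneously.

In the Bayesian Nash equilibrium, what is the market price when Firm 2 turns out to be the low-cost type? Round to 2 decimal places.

Firm 2 with cost c maximizes (85 − (1/2)(q₁+q₂) − c)·q₂, giving q₂(c) = (85 − c − (1/2)q₁).
E[c₂] = 2/3·10 + 1/3·13 = 11
Firm 1's FOC against E[q₂] yields q₁ = (85 − 2·3 + E[c₂])/(3/2) = (85 − 6 + 11)/(3/2) = 60.
q₂(low-cost) = 45, so P = 85 − (1/2)·(60 + 45) = 32.5.

32.50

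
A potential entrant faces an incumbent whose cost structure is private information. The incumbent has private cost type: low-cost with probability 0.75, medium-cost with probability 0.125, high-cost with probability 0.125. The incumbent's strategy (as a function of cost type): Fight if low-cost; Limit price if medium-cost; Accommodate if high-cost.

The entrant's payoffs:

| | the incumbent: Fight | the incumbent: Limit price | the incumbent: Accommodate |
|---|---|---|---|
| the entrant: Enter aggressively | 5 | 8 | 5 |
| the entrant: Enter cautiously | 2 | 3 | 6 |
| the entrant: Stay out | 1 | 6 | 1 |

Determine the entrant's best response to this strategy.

E[Enter aggressively] = 0.75·(5) + 0.125·(8) + 0.125·(5) = 5.375
E[Enter cautiously] = 0.75·(2) + 0.125·(3) + 0.125·(6) = 2.625
E[Stay out] = 0.75·(1) + 0.125·(6) + 0.125·(1) = 1.625
Best response: Enter aggressively (5.375 is the largest).

Enter aggressively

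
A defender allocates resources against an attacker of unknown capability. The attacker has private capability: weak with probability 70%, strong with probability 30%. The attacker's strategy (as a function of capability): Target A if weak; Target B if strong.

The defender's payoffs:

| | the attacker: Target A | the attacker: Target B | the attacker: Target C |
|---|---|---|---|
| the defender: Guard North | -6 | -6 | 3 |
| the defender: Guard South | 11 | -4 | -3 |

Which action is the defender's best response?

Guard South

E[Guard North] = 0.7·(-6) + 0.3·(-6) = -6
E[Guard South] = 0.7·(11) + 0.3·(-4) = 6.5
Best response: Guard South (6.5 is the largest).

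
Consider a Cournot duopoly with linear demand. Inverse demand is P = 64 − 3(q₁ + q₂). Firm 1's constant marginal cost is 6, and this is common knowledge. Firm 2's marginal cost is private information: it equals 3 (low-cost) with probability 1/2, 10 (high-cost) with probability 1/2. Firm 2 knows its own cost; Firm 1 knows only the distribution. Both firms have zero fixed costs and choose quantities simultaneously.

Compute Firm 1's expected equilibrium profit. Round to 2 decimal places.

Type-c best response for Firm 2: q₂(c) = (64 − c)/6 − q₁/2.
Firm 1 maximizes expected profit; its first-order condition is 64 − 6q₁ − 3E[q₂] − 6 = 0.
Substituting E[q₂] and solving: E[c₂] = 6.5, so q₁ = (64 − 2·6 + 6.5)/9 = 6.5.
E[P] = 64 − 3·(q₁ + E[q₂]) = 25.5; Firm 1's expected profit = (E[P] − 6)·q₁ = (25.5 − 6)·6.5 = 126.75.

126.75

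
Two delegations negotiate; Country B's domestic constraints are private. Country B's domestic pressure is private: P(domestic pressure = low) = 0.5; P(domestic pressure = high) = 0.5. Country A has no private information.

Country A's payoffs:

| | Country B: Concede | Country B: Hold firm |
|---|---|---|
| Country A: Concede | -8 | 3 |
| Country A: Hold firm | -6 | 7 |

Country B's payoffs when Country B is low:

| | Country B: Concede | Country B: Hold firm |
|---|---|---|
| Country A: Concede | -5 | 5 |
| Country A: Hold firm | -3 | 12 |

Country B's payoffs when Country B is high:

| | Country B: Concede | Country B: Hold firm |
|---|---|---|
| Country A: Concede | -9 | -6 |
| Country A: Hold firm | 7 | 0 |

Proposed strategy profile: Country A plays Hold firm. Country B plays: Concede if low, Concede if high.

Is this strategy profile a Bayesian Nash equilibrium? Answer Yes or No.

No

A profile is a BNE iff every type of every player is best-responding given beliefs about the other side.
Country A plays Hold firm: E[Hold firm] = 0.5·(-6) + 0.5·(-6) = -6; E[Concede] = -8. Best-responding. ✓
Country B (domestic pressure low), facing Hold firm: Concede gives -3, Hold firm gives 12. Proposed Concede is not best — profitable deviation exists. ✗
Country B (domestic pressure high), facing Hold firm: Concede gives 7, Hold firm gives 0. Proposed Concede is best. ✓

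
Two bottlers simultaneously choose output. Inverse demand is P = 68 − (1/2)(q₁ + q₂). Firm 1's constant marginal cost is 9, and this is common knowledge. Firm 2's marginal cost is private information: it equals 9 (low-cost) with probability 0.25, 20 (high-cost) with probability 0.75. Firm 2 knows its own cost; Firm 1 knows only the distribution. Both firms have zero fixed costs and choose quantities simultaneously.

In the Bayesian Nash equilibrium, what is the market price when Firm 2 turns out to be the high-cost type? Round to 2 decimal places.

Firm 2 with cost c maximizes (68 − (1/2)(q₁+q₂) − c)·q₂, giving q₂(c) = (68 − c − (1/2)q₁).
E[c₂] = 0.25·9 + 0.75·20 = 17.25
Firm 1's FOC against E[q₂] yields q₁ = (68 − 2·9 + E[c₂])/(3/2) = (68 − 18 + 17.25)/(3/2) = 44.8333.
q₂(high-cost) = 25.5833, so P = 68 − (1/2)·(44.8333 + 25.5833) = 32.7917.

32.79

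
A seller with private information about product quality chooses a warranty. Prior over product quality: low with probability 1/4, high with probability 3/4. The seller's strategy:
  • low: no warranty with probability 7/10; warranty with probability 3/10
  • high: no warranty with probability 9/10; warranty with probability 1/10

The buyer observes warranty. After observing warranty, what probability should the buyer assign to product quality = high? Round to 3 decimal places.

0.500

P(warranty) = (1/4)·(3/10) + (3/4)·(1/10) = 3/20
P(high | warranty) = ((3/4)·(1/10)) / (3/20) = (3/40) / (3/20) = 1/2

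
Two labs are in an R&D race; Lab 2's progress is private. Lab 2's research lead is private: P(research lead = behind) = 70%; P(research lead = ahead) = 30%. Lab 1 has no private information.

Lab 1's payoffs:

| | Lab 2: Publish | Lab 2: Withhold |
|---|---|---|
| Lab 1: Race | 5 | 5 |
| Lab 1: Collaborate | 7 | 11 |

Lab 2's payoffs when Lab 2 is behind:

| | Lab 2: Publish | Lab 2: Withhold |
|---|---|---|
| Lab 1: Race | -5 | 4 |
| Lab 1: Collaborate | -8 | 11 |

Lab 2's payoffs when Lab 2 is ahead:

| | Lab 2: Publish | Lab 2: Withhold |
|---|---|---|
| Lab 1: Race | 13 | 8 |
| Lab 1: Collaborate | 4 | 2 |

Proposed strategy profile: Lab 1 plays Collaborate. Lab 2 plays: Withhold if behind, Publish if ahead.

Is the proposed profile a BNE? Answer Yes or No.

Lab 1 plays Collaborate: E[Collaborate] = 0.7·(11) + 0.3·(7) = 9.8; E[Race] = 5. Best-responding. ✓
Lab 2 (research lead behind), facing Collaborate: Publish gives -8, Withhold gives 11. Proposed Withhold is best. ✓
Lab 2 (research lead ahead), facing Collaborate: Publish gives 4, Withhold gives 2. Proposed Publish is best. ✓

Yes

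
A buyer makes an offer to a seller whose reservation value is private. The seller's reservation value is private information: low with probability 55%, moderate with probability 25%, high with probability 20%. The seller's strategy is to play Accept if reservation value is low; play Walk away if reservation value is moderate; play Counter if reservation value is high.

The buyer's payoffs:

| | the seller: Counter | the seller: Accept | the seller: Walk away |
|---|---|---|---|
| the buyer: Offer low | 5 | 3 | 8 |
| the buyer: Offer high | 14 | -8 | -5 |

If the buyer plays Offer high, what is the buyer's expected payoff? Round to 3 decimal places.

Take the expectation over the seller's reservation value, weighting each type's action by its prior probability.
E[Offer high] = 0.55·(-8) + 0.25·(-5) + 0.2·14 = (-4.4) + (-1.25) + 2.8 = -2.85

-2.850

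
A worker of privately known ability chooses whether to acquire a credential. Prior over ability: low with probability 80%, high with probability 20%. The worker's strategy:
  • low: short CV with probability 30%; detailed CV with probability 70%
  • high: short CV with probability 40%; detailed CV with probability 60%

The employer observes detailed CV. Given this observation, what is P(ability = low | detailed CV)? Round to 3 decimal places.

Apply Bayes' rule using the sender's strategy as the likelihood.
P(detailed CV) = 0.8·0.7 + 0.2·0.6 = 0.68
P(low | detailed CV) = (0.8·0.7) / 0.68 = 0.56 / 0.68 = 0.823529

0.824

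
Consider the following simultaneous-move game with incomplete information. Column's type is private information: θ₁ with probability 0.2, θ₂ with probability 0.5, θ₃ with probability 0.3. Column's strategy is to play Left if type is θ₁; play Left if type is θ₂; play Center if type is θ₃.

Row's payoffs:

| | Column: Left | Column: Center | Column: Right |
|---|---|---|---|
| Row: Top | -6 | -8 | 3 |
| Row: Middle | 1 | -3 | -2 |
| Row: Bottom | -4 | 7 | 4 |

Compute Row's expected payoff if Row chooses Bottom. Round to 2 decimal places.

E[Bottom] = 0.2·(-4) + 0.5·(-4) + 0.3·7 = (-0.8) + (-2) + 2.1 = -0.7

-0.70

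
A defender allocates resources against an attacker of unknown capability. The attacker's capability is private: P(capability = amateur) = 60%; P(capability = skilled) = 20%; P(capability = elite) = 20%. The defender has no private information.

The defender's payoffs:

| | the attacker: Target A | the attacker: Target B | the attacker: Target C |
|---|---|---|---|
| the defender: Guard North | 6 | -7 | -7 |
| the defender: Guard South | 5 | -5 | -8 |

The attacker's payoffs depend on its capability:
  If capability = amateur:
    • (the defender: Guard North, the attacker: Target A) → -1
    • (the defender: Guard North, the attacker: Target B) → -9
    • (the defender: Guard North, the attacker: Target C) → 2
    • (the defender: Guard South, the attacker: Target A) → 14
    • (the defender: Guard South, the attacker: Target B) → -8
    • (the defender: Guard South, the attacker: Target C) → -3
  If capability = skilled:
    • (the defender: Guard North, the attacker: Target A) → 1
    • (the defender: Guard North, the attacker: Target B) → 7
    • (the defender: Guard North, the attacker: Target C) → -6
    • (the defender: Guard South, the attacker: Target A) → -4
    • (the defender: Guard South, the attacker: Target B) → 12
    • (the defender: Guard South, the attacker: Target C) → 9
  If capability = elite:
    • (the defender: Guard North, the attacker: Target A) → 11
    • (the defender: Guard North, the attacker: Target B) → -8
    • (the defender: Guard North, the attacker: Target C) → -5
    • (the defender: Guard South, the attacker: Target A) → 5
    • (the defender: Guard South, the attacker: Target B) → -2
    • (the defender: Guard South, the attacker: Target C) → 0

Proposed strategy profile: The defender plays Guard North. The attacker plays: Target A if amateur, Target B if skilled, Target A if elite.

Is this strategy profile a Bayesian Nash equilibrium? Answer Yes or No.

The defender plays Guard North: E[Guard North] = 0.6·(6) + 0.2·(-7) + 0.2·(6) = 3.4; E[Guard South] = 3. Best-responding. ✓
The attacker (capability amateur), facing Guard North: Target A gives -1, Target B gives -9, Target C gives 2. Proposed Target A is not best — profitable deviation exists. ✗
The attacker (capability skilled), facing Guard North: Target A gives 1, Target B gives 7, Target C gives -6. Proposed Target B is best. ✓
The attacker (capability elite), facing Guard North: Target A gives 11, Target B gives -8, Target C gives -5. Proposed Target A is best. ✓

No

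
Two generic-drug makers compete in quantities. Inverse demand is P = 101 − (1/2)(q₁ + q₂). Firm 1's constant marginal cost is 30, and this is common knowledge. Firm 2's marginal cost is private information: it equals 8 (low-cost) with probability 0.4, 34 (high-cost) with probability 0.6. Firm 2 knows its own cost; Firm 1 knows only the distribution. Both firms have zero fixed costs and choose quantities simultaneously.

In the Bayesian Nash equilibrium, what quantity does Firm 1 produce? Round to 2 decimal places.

Type-c best response for Firm 2: q₂(c) = (101 − c) − q₁/2.
Firm 1 maximizes expected profit; its first-order condition is 101 − q₁ − (1/2)E[q₂] − 30 = 0.
Substituting E[q₂] and solving: E[c₂] = 23.6, so q₁ = (101 − 2·30 + 23.6)/(3/2) = 43.0667.

43.07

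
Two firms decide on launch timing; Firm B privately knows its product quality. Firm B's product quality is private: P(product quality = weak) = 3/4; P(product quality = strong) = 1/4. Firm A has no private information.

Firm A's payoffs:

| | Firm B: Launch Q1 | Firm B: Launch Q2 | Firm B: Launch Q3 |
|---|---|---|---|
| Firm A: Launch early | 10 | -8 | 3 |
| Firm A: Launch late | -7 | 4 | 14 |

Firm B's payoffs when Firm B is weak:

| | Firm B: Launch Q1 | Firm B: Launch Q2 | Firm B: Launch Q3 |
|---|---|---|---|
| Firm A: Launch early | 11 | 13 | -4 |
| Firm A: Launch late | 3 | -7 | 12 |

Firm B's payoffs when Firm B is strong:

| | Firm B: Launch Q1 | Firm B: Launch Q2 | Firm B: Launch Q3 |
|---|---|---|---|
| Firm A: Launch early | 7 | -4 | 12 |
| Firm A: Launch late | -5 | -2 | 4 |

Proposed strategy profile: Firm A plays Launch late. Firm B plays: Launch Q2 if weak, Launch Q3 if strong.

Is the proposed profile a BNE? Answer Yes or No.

Firm A plays Launch late: E[Launch late] = 3/4·(4) + 1/4·(14) = 13/2; E[Launch early] = -21/4. Best-responding. ✓
Firm B (product quality weak), facing Launch late: Launch Q1 gives 3, Launch Q2 gives -7, Launch Q3 gives 12. Proposed Launch Q2 is not best — profitable deviation exists. ✗
Firm B (product quality strong), facing Launch late: Launch Q1 gives -5, Launch Q2 gives -2, Launch Q3 gives 4. Proposed Launch Q3 is best. ✓

No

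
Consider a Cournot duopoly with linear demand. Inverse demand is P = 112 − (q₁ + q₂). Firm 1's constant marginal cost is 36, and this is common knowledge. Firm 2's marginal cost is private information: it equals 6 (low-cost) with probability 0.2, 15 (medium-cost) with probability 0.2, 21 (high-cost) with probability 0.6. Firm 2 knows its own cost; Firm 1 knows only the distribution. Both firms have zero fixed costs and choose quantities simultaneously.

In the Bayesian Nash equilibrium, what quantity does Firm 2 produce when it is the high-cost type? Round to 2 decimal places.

Firm 2 with cost c maximizes (112 − (q₁+q₂) − c)·q₂, giving q₂(c) = (112 − c − q₁)/2.
E[c₂] = 0.2·6 + 0.2·15 + 0.6·21 = 16.8
Firm 1's FOC against E[q₂] yields q₁ = (112 − 2·36 + E[c₂])/3 = (112 − 72 + 16.8)/3 = 18.9333.
q₂(high-cost) = (112 − 21 − 18.9333)/2 = 36.0333.

36.03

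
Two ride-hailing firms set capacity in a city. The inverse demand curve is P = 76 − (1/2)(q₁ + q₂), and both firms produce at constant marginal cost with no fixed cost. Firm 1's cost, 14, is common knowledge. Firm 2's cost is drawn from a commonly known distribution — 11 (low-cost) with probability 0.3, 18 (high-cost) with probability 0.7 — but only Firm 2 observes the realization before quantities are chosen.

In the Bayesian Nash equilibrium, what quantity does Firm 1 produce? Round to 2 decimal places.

Each type of Firm 2 best-responds to q₁; Firm 1 best-responds to the expected q₂ over Firm 2's types.
Firm 2 with cost c maximizes (76 − (1/2)(q₁+q₂) − c)·q₂, giving q₂(c) = (76 − c − (1/2)q₁).
E[c₂] = 0.3·11 + 0.7·18 = 15.9
Firm 1's FOC against E[q₂] yields q₁ = (76 − 2·14 + E[c₂])/(3/2) = (76 − 28 + 15.9)/(3/2) = 42.6.

42.60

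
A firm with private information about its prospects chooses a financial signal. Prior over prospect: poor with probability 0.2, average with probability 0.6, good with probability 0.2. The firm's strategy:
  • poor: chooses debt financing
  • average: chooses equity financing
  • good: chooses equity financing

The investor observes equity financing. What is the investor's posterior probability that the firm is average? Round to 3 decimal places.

0.750

Apply Bayes' rule using the sender's strategy as the likelihood.
P(equity financing) = 0.2·0 + 0.6·1 + 0.2·1 = 0.8
P(average | equity financing) = (0.6·1) / 0.8 = 0.6 / 0.8 = 0.75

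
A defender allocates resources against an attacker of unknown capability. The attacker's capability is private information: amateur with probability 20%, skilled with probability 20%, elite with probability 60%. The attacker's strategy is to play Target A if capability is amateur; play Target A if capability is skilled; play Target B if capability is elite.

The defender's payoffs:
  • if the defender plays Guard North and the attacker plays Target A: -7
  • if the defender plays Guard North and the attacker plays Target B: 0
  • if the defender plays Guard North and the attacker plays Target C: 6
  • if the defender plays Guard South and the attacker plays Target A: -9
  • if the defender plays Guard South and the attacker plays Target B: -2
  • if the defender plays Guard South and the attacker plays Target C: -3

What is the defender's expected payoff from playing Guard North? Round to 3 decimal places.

Take the expectation over the attacker's capability, weighting each type's action by its prior probability.
E[Guard North] = 0.2·(-7) + 0.2·(-7) + 0.6·0 = (-1.4) + (-1.4) + 0 = -2.8

-2.800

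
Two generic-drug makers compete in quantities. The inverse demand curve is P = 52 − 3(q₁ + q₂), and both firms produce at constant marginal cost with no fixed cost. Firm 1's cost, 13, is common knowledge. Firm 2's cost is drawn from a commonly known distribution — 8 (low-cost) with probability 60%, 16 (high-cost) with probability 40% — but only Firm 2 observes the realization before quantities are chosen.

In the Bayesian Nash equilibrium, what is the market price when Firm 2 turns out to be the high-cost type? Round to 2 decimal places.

27.80

Each type of Firm 2 best-responds to q₁; Firm 1 best-responds to the expected q₂ over Firm 2's types.
Firm 2 with cost c maximizes (52 − 3(q₁+q₂) − c)·q₂, giving q₂(c) = (52 − c − 3q₁)/6.
E[c₂] = 0.6·8 + 0.4·16 = 11.2
Firm 1's FOC against E[q₂] yields q₁ = (52 − 2·13 + E[c₂])/9 = (52 − 26 + 11.2)/9 = 4.13333.
q₂(high-cost) = 3.93333, so P = 52 − 3·(4.13333 + 3.93333) = 27.8.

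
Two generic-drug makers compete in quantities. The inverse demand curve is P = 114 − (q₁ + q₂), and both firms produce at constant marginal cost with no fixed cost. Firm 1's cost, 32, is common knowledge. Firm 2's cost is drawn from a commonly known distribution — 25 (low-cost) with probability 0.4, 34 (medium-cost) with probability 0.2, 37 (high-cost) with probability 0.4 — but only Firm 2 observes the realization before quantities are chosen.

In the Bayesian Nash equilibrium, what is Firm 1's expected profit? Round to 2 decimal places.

Firm 2 with cost c maximizes (114 − (q₁+q₂) − c)·q₂, giving q₂(c) = (114 − c − q₁)/2.
E[c₂] = 0.4·25 + 0.2·34 + 0.4·37 = 31.6
Firm 1's FOC against E[q₂] yields q₁ = (114 − 2·32 + E[c₂])/3 = (114 − 64 + 31.6)/3 = 27.2.
E[P] = 114 − (q₁ + E[q₂]) = 59.2; Firm 1's expected profit = (E[P] − 32)·q₁ = (59.2 − 32)·27.2 = 739.84.

739.84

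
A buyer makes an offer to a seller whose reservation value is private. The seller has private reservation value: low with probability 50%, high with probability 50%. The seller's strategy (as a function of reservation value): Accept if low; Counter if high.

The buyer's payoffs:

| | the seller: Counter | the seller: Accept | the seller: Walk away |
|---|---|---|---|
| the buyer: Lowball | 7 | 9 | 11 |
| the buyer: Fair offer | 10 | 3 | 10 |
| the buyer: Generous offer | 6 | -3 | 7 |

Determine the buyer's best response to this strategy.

Lowball

E[Lowball] = 0.5·(9) + 0.5·(7) = 8
E[Fair offer] = 0.5·(3) + 0.5·(10) = 6.5
E[Generous offer] = 0.5·(-3) + 0.5·(6) = 1.5
Best response: Lowball (8 is the largest).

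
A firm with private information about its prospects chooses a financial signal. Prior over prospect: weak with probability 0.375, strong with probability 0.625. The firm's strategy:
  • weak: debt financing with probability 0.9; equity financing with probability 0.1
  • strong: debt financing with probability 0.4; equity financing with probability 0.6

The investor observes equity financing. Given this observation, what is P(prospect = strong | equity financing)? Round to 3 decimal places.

P(equity financing) = 0.375·0.1 + 0.625·0.6 = 0.4125
P(strong | equity financing) = (0.625·0.6) / 0.4125 = 0.375 / 0.4125 = 0.909091

0.909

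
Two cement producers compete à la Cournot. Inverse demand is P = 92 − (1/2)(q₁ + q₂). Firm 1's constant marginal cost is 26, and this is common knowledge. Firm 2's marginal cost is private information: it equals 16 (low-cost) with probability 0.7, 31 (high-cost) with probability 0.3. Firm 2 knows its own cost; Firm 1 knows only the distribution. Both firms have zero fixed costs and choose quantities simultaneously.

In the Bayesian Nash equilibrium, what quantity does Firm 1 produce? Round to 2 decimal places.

Type-c best response for Firm 2: q₂(c) = (92 − c) − q₁/2.
Firm 1 maximizes expected profit; its first-order condition is 92 − q₁ − (1/2)E[q₂] − 26 = 0.
Substituting E[q₂] and solving: E[c₂] = 20.5, so q₁ = (92 − 2·26 + 20.5)/(3/2) = 40.3333.

40.33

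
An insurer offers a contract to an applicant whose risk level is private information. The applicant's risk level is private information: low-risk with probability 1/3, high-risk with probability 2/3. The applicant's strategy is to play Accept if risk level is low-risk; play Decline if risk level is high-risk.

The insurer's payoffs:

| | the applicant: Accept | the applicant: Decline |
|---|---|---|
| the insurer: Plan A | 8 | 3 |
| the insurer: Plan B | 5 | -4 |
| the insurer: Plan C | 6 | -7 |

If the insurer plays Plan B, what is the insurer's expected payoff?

-1

E[Plan B] = 1/3·5 + 2/3·(-4) = 5/3 + (-8/3) = -1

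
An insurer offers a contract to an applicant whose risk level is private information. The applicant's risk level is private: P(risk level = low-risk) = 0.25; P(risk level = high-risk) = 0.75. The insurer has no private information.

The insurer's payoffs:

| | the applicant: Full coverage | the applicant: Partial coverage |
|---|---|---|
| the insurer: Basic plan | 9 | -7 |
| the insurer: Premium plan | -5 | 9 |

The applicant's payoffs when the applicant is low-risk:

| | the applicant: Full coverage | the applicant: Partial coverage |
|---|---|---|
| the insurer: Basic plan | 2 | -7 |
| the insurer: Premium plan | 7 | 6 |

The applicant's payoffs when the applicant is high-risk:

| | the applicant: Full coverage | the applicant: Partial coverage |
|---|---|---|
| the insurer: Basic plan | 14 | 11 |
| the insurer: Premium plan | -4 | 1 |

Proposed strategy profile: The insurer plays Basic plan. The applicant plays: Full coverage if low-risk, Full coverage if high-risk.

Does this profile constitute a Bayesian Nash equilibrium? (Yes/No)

The insurer plays Basic plan: E[Basic plan] = 0.25·(9) + 0.75·(9) = 9; E[Premium plan] = -5. Best-responding. ✓
The applicant (risk level low-risk), facing Basic plan: Full coverage gives 2, Partial coverage gives -7. Proposed Full coverage is best. ✓
The applicant (risk level high-risk), facing Basic plan: Full coverage gives 14, Partial coverage gives 11. Proposed Full coverage is best. ✓

Yes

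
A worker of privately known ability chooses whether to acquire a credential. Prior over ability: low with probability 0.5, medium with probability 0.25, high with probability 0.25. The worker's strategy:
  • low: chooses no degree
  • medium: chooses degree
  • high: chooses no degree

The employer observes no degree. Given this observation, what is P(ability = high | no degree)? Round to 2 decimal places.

0.33

Apply Bayes' rule using the sender's strategy as the likelihood.
P(no degree) = 0.5·1 + 0.25·0 + 0.25·1 = 0.75
P(high | no degree) = (0.25·1) / 0.75 = 0.25 / 0.75 = 0.333333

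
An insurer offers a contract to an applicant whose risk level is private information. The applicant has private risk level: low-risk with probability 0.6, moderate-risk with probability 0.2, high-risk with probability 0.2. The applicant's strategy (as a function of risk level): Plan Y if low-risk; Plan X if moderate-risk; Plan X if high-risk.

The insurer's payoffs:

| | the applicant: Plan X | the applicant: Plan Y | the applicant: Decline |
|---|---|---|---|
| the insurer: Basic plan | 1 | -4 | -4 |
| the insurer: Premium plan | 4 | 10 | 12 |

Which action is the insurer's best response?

Premium plan

E[Basic plan] = 0.6·(-4) + 0.2·(1) + 0.2·(1) = -2
E[Premium plan] = 0.6·(10) + 0.2·(4) + 0.2·(4) = 7.6
Best response: Premium plan (7.6 is the largest).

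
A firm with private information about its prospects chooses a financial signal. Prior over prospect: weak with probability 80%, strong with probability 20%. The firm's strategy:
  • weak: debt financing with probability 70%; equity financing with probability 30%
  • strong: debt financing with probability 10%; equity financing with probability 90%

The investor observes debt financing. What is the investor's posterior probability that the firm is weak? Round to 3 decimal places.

Apply Bayes' rule using the sender's strategy as the likelihood.
P(debt financing) = 0.8·0.7 + 0.2·0.1 = 0.58
P(weak | debt financing) = (0.8·0.7) / 0.58 = 0.56 / 0.58 = 0.965517

0.966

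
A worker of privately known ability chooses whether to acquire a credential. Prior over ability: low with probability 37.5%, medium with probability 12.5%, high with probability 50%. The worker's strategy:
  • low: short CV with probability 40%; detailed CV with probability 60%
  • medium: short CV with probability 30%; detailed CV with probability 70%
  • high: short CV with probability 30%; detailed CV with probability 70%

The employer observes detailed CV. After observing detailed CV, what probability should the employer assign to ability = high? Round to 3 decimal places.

Apply Bayes' rule using the sender's strategy as the likelihood.
P(detailed CV) = 0.375·0.6 + 0.125·0.7 + 0.5·0.7 = 0.6625
P(high | detailed CV) = (0.5·0.7) / 0.6625 = 0.35 / 0.6625 = 0.528302

0.528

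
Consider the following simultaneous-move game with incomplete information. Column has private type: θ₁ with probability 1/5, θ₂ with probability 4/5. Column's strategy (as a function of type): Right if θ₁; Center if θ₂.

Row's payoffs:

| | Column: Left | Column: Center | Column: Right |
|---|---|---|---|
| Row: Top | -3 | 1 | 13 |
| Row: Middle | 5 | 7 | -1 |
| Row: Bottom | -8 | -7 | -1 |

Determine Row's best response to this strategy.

E[Top] = 1/5·(13) + 4/5·(1) = 17/5
E[Middle] = 1/5·(-1) + 4/5·(7) = 27/5
E[Bottom] = 1/5·(-1) + 4/5·(-7) = -29/5
Best response: Middle (27/5 is the largest).

Middle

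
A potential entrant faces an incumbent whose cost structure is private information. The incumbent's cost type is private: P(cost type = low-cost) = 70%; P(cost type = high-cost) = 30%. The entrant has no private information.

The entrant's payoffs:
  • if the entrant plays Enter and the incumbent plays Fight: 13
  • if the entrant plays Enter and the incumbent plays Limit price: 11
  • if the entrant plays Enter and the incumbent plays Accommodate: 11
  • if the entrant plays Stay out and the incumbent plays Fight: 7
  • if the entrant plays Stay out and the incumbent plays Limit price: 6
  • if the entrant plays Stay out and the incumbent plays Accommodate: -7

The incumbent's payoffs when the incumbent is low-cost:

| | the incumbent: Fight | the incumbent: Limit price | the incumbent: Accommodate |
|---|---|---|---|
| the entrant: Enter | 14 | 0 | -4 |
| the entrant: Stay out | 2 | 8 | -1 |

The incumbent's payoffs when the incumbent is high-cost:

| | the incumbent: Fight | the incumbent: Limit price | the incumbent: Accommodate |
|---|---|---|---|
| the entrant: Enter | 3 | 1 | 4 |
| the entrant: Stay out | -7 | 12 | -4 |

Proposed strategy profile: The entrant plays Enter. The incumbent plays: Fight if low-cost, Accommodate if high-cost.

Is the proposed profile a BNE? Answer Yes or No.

The entrant plays Enter: E[Enter] = 0.7·(13) + 0.3·(11) = 12.4; E[Stay out] = 2.8. Best-responding. ✓
The incumbent (cost type low-cost), facing Enter: Fight gives 14, Limit price gives 0, Accommodate gives -4. Proposed Fight is best. ✓
The incumbent (cost type high-cost), facing Enter: Fight gives 3, Limit price gives 1, Accommodate gives 4. Proposed Accommodate is best. ✓

Yes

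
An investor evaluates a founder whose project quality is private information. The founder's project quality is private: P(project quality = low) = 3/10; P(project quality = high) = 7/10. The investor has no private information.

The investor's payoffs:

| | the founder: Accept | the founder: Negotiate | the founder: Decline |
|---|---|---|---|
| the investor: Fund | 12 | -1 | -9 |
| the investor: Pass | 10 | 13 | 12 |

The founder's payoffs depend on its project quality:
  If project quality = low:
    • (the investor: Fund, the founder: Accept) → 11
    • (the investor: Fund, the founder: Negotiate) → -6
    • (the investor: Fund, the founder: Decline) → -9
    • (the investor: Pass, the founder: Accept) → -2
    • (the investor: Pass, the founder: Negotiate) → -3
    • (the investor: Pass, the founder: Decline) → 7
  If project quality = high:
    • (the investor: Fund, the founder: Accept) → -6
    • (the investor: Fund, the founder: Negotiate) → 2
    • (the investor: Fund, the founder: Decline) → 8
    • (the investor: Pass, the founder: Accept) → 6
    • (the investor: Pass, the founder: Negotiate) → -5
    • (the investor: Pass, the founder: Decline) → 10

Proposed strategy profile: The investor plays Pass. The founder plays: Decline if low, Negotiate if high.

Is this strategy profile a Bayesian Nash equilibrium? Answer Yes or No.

No

The investor plays Pass: E[Pass] = 3/10·(12) + 7/10·(13) = 127/10; E[Fund] = -17/5. Best-responding. ✓
The founder (project quality low), facing Pass: Accept gives -2, Negotiate gives -3, Decline gives 7. Proposed Decline is best. ✓
The founder (project quality high), facing Pass: Accept gives 6, Negotiate gives -5, Decline gives 10. Proposed Negotiate is not best — profitable deviation exists. ✗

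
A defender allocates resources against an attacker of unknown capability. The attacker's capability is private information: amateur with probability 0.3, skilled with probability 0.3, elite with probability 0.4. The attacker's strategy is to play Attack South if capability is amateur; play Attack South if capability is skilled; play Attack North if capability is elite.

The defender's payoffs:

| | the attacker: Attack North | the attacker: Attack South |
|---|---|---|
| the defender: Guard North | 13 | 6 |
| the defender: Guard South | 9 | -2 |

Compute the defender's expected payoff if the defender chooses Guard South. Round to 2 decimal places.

E[Guard South] = 0.3·(-2) + 0.3·(-2) + 0.4·9 = (-0.6) + (-0.6) + 3.6 = 2.4

2.40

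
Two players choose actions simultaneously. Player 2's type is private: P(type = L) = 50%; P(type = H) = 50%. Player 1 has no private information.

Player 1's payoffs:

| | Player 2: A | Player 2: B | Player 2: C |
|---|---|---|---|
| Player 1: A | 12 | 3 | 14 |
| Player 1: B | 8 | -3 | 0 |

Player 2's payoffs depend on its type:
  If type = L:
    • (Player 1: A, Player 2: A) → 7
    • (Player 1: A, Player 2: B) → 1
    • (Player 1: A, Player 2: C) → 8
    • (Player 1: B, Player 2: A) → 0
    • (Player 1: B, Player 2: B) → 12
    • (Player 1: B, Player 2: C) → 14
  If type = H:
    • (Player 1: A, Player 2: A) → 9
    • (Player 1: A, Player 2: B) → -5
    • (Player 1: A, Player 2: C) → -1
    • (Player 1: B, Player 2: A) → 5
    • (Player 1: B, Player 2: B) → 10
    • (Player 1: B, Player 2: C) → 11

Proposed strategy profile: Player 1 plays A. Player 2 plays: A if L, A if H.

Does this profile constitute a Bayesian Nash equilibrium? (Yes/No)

No

A profile is a BNE iff every type of every player is best-responding given beliefs about the other side.
Player 1 plays A: E[A] = 0.5·(12) + 0.5·(12) = 12; E[B] = 8. Best-responding. ✓
Player 2 (type L), facing A: A gives 7, B gives 1, C gives 8. Proposed A is not best — profitable deviation exists. ✗
Player 2 (type H), facing A: A gives 9, B gives -5, C gives -1. Proposed A is best. ✓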